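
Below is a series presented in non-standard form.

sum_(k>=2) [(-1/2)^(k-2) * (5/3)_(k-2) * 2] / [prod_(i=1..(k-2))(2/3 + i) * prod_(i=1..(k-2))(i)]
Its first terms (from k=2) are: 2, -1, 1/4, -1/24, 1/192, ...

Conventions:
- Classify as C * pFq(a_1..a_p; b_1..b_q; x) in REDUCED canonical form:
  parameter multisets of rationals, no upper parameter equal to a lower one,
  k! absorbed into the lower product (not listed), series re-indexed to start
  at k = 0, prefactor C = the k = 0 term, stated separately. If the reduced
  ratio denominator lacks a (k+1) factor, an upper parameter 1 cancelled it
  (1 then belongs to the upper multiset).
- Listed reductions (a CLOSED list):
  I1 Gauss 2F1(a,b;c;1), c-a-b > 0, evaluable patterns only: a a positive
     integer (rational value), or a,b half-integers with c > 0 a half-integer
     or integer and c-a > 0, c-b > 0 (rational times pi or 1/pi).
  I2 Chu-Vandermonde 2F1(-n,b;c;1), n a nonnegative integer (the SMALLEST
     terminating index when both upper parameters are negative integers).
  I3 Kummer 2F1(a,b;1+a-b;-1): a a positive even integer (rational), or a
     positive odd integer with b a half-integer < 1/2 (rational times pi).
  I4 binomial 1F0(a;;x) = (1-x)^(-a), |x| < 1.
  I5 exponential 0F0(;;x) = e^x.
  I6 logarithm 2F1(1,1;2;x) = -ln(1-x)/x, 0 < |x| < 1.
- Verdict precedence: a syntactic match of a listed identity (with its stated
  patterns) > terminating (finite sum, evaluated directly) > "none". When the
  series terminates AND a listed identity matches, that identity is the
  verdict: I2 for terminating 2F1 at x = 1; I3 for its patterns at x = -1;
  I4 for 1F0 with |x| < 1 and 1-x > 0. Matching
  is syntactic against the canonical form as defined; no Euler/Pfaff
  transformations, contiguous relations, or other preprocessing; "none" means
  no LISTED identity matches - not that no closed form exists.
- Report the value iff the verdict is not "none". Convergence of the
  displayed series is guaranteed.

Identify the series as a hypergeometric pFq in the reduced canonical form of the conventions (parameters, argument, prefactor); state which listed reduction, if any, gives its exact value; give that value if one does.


x = -1/2 here; the reduced form reads 0F0, upper {-}, lower {-}, C = 2. Verdict: exponential (I5) applies (the 0F0 exponential series at x = -1/2). Hence: 2 * e^(-1/2).

Key observation: t_0 being 2, the product of the first k integers (prefactor 2) is k!.
Adjacent-term ratio: r(k) = (-1/2) * 1 / [(k+1)] - rational in k. x = (-1/2); t_0 = 2; negate the roots.


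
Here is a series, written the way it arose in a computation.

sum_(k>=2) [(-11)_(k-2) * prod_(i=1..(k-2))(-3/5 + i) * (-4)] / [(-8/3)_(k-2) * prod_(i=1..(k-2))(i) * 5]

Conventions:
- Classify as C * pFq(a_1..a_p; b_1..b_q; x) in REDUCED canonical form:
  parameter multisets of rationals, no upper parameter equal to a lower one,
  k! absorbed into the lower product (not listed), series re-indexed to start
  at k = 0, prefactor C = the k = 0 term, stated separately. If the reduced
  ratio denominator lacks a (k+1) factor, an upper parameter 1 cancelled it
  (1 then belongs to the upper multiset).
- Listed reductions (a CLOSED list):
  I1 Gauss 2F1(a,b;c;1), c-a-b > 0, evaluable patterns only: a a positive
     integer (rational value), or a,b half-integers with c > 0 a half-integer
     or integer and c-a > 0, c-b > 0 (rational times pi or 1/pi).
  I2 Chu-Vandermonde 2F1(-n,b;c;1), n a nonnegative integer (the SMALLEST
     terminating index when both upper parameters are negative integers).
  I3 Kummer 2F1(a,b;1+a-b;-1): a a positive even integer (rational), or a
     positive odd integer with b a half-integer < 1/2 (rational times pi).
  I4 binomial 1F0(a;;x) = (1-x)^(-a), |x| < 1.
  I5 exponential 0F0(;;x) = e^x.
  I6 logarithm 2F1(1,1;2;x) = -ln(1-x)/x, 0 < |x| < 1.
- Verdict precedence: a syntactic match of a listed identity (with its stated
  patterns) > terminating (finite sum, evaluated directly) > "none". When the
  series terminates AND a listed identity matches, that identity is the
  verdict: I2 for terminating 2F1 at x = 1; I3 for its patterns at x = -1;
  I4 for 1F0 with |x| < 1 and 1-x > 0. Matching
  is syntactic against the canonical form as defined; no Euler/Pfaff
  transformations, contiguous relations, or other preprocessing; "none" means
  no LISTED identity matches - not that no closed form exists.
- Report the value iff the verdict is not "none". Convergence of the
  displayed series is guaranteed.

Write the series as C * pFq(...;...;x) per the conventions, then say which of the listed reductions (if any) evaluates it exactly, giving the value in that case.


Key step: with t_0 = -4/5, the constant factors (C = -4/5) combine into one prefactor.
Consecutive-term ratio: r(k) = 1 * (k-11) (k+2/5) / [(k-8/3) (k+1)] - poly over poly, x = 1 from leading terms; C = -4/5 at k = 0.

Canonical form: C = -4/5 times 2F1 with upper {-11, 2/5}, lower {-8/3}, x = 1. Verdict: Vandermonde's identity (I2) matches (terminating 2F1 at x = 1 with n = 11, b = 2/5, c = -8/3). Its exact value is 16069089196/115966796875.


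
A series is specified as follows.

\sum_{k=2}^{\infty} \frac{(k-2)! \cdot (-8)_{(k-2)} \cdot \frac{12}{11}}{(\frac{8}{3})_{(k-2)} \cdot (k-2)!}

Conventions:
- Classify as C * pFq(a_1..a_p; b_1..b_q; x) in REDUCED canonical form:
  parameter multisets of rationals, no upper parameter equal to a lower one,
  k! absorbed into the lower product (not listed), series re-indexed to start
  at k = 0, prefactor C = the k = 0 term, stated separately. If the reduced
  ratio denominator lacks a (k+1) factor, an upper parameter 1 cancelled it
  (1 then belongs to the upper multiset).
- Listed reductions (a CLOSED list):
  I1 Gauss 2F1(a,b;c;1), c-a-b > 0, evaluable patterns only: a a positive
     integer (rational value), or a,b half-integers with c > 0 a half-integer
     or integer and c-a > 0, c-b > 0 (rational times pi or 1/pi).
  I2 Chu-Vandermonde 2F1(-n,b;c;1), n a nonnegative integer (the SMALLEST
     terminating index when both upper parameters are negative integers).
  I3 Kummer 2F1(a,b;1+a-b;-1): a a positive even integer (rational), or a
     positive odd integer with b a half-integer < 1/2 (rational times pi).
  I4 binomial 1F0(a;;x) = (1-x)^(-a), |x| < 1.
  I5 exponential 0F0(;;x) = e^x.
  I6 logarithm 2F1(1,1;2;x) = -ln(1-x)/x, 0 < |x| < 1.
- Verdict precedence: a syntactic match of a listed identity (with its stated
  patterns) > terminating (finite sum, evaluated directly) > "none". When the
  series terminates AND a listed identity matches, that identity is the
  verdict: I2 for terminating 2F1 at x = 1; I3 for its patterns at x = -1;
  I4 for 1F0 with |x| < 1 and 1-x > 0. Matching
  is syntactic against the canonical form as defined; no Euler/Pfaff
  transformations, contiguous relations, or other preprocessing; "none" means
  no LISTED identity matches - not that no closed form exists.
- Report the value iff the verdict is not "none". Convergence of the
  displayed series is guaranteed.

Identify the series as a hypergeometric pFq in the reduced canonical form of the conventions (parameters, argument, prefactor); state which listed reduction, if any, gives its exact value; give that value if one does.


At argument 1: a 2F1 with upper {-8, 1}, lower {\frac{8}{3}}, scaled by C = \frac{12}{11}. Verdict: this is Vandermonde's identity (I2) (terminating 2F1 at x = 1 with n = 8, b = 1, c = \frac{8}{3}). Exact value: \frac{60}{319}.

The tell: from the first term \frac{12}{11}: the factorial ratio (C = 12/11, x = 1) (k+a-1)!/(a-1)! is a rising factorial (a)_k.
Adjacent-term ratio: r(k) = 1 * (k-8) (k+1) / [(k+\frac{8}{3}) (k+1)] ; factor over Q: parameters, x = 1, and C = \frac{12}{11}.


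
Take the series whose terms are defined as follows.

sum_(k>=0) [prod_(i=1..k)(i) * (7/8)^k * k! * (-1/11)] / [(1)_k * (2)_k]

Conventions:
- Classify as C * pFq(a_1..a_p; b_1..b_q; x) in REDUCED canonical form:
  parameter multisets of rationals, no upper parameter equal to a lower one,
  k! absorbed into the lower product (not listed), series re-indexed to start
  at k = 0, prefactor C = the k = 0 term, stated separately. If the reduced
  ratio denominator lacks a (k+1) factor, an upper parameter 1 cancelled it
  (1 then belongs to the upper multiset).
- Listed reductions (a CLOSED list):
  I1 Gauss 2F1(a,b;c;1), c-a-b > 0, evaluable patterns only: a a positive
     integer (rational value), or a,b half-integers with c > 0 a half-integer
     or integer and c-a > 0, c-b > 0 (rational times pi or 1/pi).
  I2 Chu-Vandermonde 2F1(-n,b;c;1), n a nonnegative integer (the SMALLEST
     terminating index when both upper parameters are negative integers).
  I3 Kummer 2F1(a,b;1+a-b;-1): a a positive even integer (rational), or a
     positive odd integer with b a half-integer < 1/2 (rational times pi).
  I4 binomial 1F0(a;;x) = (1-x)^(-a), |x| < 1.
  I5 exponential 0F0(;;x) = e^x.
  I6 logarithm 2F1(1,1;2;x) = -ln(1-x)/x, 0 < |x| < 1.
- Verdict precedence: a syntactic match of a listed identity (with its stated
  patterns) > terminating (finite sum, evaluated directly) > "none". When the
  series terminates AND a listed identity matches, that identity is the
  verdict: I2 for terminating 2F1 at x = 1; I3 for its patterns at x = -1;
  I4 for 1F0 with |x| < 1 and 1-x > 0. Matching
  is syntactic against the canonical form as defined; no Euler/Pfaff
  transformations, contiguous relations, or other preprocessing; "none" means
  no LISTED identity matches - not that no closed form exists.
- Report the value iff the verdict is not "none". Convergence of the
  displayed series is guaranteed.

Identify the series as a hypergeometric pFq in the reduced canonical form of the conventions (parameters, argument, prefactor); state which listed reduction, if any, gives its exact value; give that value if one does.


Structural cue: from the first term -1/11: the running product (prefactor -1/11) telescopes to a rising factorial.
Step ratio: r(k) = (7/8) * (k+1) (k+1) / [(k+2) (k+1)] - rational in k, leading ratio (7/8); with t_0 = -1/11, classification follows.

x = 7/8 here; the reduced form reads 2F1, upper {1, 1}, lower {2}, C = -1/11. Verdict: the I6 logarithm reduction matches (the logarithm: parameters (1,1;2), x = 7/8). Sum: (8/77) * ln(1/8).


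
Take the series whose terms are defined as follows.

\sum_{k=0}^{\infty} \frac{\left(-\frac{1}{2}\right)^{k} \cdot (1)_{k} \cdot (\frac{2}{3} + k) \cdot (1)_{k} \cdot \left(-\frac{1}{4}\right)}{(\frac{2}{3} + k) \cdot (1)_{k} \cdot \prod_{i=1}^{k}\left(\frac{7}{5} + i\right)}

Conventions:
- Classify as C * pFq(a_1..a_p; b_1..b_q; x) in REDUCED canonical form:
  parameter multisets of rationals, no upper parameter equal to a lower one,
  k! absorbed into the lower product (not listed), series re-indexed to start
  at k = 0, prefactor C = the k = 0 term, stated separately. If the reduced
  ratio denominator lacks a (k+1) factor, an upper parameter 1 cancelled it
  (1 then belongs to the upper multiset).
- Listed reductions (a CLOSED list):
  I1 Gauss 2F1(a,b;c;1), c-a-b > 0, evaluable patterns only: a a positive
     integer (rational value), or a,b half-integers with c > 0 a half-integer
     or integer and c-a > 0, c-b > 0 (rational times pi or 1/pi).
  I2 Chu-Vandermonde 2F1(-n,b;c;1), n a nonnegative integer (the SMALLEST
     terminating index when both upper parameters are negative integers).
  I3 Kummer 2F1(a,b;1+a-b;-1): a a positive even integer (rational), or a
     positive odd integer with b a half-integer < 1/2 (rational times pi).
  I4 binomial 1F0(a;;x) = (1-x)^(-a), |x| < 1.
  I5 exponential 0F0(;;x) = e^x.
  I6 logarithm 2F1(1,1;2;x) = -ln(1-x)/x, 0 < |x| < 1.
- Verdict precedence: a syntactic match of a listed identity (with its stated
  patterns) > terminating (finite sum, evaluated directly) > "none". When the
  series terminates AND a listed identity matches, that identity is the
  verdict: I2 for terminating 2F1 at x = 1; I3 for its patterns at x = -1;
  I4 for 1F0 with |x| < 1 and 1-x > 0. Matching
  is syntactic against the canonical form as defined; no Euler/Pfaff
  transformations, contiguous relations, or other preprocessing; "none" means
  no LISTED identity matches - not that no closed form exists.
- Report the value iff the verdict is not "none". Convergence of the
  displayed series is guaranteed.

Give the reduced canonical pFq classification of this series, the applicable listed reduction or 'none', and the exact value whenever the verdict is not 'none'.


Reduced: x = -\frac{1}{2}, 2F1, upper = {1, 1}, lower = {\frac{12}{5}}, C = -\frac{1}{4}. Verdict: none - this 2F1 at x = -\frac{1}{2} matches no listed pattern, and upper {1, 1} holds no stopper.

First insight: from the first term -\frac{1}{4}: the factor k + 2/3 cancels (top and bottom), leaving C = -1/4, x = -1/2.
Adjacent-term ratio: r(k) = -\frac{1}{2} * (k+1) (k+1) / [(k+\frac{12}{5}) (k+1)] ; factor over Q: parameters, x = -\frac{1}{2}, and C = -\frac{1}{4}.


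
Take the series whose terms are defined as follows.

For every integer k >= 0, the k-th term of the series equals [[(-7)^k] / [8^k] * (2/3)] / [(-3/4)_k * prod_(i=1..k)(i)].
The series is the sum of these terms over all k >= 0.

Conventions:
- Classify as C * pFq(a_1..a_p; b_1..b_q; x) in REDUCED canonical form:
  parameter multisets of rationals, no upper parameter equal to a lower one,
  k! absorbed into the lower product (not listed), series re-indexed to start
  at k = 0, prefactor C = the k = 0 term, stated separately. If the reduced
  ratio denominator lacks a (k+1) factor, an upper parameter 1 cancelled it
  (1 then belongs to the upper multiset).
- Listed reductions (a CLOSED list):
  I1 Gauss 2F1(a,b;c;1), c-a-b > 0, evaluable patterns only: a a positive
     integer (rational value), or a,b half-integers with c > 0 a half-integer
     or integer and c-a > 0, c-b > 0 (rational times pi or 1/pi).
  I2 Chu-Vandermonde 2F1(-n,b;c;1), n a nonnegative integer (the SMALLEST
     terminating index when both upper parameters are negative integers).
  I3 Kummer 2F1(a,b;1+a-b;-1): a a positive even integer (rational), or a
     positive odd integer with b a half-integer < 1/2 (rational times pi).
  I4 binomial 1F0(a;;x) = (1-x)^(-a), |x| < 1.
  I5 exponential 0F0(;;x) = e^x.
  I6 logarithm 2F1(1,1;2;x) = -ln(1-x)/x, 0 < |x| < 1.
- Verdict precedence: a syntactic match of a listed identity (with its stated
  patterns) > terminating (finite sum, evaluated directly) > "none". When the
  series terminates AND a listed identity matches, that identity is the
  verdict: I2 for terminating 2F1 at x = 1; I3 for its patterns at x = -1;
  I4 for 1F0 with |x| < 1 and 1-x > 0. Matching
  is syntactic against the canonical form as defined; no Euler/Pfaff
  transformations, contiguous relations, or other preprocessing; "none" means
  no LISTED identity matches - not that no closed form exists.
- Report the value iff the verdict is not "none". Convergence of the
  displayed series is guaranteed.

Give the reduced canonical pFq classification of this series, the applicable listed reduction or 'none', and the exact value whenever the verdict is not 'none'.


The tell: from the first term 2/3: the product of the first k integers (prefactor 2/3) is k!.
Ratio: r(k) = (-7/8) * 1 / [(k-3/4) (k+1)] - poly over poly, x = (-7/8) from leading terms; C = 2/3 at k = 0.

This is 2/3 * 0F1(-; -3/4; -7/8) in reduced canonical form. Verdict: none here - no I1-I6 shape fits x = -7/8 with lower {-3/4}.


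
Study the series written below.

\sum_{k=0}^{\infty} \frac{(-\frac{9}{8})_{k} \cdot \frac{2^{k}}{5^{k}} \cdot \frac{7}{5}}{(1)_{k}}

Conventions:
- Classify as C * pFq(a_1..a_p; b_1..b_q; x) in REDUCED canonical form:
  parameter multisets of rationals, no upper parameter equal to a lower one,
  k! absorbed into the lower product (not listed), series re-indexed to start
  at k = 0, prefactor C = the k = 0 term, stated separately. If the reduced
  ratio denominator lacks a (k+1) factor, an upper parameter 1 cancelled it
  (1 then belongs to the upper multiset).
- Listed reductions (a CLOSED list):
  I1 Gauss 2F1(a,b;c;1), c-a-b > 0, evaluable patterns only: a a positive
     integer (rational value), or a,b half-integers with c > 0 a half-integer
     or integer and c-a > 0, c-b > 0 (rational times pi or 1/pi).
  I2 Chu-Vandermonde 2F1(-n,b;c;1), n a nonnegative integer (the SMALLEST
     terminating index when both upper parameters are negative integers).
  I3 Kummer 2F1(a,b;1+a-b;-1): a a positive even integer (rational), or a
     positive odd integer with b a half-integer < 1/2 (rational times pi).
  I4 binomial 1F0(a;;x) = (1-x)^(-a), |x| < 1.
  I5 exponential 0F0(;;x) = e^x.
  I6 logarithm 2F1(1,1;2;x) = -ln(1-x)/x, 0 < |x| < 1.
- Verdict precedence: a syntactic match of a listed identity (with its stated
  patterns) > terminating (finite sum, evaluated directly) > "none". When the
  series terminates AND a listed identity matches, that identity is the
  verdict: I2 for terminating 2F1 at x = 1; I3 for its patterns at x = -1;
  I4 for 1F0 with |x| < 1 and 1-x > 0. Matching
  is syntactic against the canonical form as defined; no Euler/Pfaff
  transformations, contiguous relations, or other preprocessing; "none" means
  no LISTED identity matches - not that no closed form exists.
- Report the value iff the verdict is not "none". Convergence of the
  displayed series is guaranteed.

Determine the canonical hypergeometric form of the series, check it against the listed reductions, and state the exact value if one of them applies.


Key observation: t_0 = \frac{7}{5} here, and (1)_k (C = 7/5) is k! itself.
Term ratio: r(k) = \frac{2}{5} * (k-\frac{9}{8}) / [(k+1)] - rational; roots negated = parameters, x = \frac{2}{5}, C = \frac{7}{5}.

The series (x = \frac{2}{5}) is 1F0: upper {-\frac{9}{8}}, lower {-}, prefactor \frac{7}{5}. Verdict (x = \frac{2}{5}): the I4 binomial reduction applies (the 1F0 binomial series: exponent 9/8, x = \frac{2}{5}). Value: \frac{7}{5} \cdot \left(\frac{3}{5}\right)^{\frac{9}{8}}.


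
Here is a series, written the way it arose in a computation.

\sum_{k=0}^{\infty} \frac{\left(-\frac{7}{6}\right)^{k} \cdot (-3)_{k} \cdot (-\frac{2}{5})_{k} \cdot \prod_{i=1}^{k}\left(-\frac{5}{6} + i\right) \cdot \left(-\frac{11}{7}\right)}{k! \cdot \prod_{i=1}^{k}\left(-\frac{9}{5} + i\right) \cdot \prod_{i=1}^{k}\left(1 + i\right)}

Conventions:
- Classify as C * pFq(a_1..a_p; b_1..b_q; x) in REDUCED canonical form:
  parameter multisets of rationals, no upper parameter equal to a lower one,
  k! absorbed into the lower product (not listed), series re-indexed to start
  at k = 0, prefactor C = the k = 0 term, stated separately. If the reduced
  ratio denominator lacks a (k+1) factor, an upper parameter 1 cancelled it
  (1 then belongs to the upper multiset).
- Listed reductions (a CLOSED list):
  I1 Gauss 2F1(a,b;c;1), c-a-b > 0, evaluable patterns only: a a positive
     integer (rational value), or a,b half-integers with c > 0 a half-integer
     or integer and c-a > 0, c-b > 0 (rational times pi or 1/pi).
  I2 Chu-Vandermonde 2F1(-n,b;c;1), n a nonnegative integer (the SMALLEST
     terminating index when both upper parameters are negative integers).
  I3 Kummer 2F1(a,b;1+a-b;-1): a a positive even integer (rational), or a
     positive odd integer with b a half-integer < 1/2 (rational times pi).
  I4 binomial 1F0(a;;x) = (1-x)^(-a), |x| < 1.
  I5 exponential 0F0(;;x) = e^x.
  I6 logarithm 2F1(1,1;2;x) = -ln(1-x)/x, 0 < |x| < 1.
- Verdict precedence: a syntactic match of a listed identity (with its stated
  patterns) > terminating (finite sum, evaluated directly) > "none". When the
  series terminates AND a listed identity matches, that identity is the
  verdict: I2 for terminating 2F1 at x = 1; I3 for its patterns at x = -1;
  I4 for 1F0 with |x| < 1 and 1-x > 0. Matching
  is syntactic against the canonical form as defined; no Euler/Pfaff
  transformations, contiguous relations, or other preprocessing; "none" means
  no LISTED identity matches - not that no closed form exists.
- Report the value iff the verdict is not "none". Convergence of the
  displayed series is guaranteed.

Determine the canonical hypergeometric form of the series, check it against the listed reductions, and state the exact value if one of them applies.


x = -\frac{7}{6} here; the reduced form reads 3F2, upper {-3, -\frac{2}{5}, \frac{1}{6}}, lower {-\frac{4}{5}, 2}, C = -\frac{11}{7}. Verdict: terminating at k = 3: the factor (-3)_k kills every later term; summing the 4 survivors is exact. Exact value: -\frac{8622515}{3919104}.

Key step: x = -\frac{7}{6} and the running product (C = -11/7) telescopes to a rising factorial.
Adjacent-term ratio: r(k) = -\frac{7}{6} * (k-3) (k-\frac{2}{5}) (k+\frac{1}{6}) / [(k-\frac{4}{5}) (k+2) (k+1)] - rational; roots negated = parameters, x = -\frac{7}{6}, C = -\frac{11}{7}.


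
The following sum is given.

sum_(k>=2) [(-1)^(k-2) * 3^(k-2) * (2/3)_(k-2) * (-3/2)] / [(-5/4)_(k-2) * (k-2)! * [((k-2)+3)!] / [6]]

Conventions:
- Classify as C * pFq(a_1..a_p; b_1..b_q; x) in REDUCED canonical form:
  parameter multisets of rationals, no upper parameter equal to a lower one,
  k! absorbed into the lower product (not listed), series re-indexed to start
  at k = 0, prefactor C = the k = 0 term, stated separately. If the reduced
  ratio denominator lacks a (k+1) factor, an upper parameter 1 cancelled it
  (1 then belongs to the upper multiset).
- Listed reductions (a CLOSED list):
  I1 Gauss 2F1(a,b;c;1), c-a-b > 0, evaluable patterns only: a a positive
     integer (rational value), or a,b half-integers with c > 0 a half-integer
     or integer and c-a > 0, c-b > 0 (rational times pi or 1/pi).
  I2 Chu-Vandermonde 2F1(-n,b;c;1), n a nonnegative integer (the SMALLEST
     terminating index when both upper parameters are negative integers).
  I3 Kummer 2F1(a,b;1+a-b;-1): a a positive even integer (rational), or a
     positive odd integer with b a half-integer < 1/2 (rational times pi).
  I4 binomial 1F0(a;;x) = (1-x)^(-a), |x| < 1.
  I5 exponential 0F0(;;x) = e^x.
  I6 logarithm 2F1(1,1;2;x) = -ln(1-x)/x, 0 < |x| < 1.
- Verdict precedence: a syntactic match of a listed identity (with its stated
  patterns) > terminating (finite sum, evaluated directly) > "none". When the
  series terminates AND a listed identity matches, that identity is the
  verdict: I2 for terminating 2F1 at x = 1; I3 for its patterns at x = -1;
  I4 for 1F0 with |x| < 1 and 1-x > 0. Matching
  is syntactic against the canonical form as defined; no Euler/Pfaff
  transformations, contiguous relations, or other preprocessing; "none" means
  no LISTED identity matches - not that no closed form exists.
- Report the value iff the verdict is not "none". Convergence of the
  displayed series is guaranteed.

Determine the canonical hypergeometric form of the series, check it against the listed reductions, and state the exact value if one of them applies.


The series (x = -3) is 1F2: upper {2/3}, lower {-5/4, 4}, prefactor -3/2. Verdict: none here - no I1-I6 shape fits x = -3 with lower {-5/4, 4}.

First insight: t_0 = -3/2 here, and the (-1)^k factor (C = -3/2) folds into the argument's sign.
Term ratio: r(k) = (-3) * (k+2/3) / [(k-5/4) (k+4) (k+1)] - rational in k. x = (-3); t_0 = -3/2; negate the roots.


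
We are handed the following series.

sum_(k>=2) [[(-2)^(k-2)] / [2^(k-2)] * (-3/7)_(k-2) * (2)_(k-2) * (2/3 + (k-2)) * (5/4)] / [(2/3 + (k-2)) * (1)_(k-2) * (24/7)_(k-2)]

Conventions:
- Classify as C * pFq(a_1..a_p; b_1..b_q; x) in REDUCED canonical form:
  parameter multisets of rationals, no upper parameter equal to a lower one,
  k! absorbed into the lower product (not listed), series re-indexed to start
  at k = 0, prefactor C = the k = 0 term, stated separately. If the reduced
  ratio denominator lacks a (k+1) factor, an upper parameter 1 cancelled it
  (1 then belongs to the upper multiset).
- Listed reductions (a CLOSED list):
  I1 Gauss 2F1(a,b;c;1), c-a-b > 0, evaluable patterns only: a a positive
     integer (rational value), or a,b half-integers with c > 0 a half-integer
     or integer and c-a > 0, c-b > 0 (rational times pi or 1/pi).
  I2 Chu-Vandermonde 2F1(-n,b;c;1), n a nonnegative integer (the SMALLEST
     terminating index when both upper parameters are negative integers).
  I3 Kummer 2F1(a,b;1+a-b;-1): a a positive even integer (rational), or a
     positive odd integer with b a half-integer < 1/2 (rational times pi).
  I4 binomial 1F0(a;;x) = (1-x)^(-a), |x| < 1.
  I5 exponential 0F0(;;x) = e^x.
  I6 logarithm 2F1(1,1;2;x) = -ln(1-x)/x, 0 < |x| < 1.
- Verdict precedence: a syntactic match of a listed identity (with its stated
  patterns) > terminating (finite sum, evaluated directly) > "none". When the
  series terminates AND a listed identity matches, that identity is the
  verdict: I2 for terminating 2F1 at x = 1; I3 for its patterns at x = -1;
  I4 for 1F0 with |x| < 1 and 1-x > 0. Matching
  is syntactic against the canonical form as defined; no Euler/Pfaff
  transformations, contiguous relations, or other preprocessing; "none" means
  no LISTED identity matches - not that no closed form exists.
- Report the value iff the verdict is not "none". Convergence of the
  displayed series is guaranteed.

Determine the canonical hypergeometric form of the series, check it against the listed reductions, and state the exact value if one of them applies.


The tell: x = (-1) and (1)_k (C = 5/4) is k! itself.
Consecutive-term ratio: r(k) = (-1) * (k-3/7) (k+2) / [(k+24/7) (k+1)] - poly over poly, x = (-1) from leading terms; C = 5/4 at k = 0.

Classification (C = 5/4): 2F1 with upper {-3/7, 2}, lower {24/7}, argument x = -1. Verdict: this is the Kummer evaluation I3 (x = -1; c = 24/7 equals 1+a-b for upper {-3/7, 2}: listed pattern). Its exact value is 85/56.


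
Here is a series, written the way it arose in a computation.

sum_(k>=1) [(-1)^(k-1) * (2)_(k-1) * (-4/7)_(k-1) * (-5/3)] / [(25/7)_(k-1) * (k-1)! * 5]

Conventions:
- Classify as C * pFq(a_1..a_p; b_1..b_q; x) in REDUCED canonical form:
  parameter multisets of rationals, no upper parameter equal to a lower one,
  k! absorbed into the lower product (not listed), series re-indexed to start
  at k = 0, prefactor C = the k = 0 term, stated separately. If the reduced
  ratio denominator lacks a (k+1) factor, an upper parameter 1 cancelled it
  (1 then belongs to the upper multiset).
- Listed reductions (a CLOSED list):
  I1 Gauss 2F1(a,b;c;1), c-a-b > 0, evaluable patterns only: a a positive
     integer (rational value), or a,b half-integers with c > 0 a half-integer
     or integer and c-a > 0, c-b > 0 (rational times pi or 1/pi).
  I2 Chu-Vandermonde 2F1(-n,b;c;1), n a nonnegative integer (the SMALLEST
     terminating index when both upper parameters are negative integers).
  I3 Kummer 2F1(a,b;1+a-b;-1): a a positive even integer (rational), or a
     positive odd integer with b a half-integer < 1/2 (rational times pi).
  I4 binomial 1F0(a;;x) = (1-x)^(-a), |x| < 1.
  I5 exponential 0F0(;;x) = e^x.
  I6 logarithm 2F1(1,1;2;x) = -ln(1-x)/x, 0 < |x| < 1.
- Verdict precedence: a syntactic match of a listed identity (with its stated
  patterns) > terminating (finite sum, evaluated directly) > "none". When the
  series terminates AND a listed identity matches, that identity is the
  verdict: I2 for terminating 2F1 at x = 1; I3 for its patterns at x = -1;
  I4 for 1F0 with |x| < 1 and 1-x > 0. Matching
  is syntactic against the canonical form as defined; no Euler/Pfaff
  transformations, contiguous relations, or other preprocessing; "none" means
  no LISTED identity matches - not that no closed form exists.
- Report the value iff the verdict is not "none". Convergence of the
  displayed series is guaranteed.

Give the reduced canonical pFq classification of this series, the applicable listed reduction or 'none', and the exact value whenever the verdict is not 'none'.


Reduced: x = -1, 2F1, upper = {-4/7, 2}, lower = {25/7}, C = -1/3. Verdict: the Kummer evaluation I3 fires (x = -1; c = 25/7 equals 1+a-b for upper {-4/7, 2}: listed pattern). Hence: -3/7.

Structural cue: t_0 being -1/3, the constant factors (prefactor -1/3) combine into one prefactor.
Step ratio: r(k) = (-1) * (k-4/7) (k+2) / [(k+25/7) (k+1)] - rational in k. x = (-1); t_0 = -1/3; negate the roots.


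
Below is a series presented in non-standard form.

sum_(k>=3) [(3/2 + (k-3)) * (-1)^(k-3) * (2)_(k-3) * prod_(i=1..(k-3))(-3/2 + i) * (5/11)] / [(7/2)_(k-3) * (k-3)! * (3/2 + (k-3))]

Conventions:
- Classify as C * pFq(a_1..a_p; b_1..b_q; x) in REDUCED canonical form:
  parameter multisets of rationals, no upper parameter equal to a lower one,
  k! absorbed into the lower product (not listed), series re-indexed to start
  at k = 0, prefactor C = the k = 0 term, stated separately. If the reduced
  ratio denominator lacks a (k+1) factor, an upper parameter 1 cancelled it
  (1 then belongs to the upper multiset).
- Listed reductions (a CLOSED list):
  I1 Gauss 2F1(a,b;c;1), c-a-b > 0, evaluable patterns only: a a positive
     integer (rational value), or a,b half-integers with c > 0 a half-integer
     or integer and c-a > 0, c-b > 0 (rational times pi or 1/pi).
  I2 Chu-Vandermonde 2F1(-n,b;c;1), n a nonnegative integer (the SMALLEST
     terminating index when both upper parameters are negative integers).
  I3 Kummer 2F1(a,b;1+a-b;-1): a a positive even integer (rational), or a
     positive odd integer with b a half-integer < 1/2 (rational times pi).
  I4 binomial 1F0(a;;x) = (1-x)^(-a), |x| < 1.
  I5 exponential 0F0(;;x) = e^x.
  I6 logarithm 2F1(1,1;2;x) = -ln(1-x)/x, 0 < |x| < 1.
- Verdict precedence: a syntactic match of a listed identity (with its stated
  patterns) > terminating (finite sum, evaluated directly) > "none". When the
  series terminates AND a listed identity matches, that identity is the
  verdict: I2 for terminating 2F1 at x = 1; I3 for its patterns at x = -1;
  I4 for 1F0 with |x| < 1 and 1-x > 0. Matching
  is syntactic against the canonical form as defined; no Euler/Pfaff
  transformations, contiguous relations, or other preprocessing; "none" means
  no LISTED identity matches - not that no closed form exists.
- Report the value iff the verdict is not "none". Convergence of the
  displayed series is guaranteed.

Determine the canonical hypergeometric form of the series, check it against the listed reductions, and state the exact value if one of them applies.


x = -1 here; the reduced form reads 2F1, upper {-1/2, 2}, lower {7/2}, C = 5/11. Verdict (x = -1): Kummer's theorem (I3) applies (x = -1; c = 7/2 equals 1+a-b for upper {-1/2, 2}: listed pattern). Hence: 25/44.

First insight: t_0 = 5/11 here, and striking the common factor k + 3/2 reduces the term (prefactor 5/11).
Term ratio: r(k) = (-1) * (k-1/2) (k+2) / [(k+7/2) (k+1)] - rational in k, leading ratio (-1); with t_0 = 5/11, classification follows.


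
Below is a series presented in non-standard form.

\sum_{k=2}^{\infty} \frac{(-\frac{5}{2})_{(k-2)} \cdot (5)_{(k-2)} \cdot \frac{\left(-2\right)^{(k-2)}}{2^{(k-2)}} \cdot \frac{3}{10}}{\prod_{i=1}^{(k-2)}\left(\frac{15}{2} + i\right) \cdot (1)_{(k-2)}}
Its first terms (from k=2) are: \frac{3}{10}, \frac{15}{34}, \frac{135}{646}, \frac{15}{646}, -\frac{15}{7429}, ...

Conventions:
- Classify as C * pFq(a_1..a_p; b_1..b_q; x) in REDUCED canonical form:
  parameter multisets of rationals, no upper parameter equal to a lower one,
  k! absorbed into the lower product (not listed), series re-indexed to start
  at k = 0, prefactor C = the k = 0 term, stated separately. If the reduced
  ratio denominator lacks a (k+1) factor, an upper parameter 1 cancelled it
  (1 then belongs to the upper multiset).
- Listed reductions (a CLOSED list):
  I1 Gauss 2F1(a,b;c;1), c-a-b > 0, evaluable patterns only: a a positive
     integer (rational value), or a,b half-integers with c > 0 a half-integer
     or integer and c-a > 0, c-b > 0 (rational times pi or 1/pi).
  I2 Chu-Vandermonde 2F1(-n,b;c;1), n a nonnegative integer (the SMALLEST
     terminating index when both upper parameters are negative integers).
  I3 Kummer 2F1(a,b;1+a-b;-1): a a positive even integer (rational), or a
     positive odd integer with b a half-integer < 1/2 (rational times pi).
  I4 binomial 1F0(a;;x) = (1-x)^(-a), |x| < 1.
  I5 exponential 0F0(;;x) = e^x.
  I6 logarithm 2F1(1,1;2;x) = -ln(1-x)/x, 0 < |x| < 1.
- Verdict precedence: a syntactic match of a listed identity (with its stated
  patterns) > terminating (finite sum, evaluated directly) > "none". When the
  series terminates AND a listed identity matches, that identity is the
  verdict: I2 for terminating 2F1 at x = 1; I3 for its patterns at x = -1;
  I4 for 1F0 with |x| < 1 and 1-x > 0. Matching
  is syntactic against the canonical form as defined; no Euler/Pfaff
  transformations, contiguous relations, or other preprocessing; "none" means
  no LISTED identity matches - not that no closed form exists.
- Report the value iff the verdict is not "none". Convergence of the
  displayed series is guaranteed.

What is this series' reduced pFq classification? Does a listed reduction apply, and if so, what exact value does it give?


Structural cue: with t_0 = \frac{3}{10}, (1)_k (prefactor 3/10) is k! itself.
Consecutive-term ratio: r(k) = -1 * (k-\frac{5}{2}) (k+5) / [(k+\frac{17}{2}) (k+1)] - poly over poly, x = -1 from leading terms; C = \frac{3}{10} at k = 0.

At argument -1: a 2F1 with upper {-\frac{5}{2}, 5}, lower {\frac{17}{2}}, scaled by C = \frac{3}{10}. Verdict: the Kummer evaluation I3 matches (x = -1; c = \frac{17}{2} equals 1+a-b for upper {-\frac{5}{2}, 5}: listed pattern). Value: \frac{81081}{262144} \cdot \pi.


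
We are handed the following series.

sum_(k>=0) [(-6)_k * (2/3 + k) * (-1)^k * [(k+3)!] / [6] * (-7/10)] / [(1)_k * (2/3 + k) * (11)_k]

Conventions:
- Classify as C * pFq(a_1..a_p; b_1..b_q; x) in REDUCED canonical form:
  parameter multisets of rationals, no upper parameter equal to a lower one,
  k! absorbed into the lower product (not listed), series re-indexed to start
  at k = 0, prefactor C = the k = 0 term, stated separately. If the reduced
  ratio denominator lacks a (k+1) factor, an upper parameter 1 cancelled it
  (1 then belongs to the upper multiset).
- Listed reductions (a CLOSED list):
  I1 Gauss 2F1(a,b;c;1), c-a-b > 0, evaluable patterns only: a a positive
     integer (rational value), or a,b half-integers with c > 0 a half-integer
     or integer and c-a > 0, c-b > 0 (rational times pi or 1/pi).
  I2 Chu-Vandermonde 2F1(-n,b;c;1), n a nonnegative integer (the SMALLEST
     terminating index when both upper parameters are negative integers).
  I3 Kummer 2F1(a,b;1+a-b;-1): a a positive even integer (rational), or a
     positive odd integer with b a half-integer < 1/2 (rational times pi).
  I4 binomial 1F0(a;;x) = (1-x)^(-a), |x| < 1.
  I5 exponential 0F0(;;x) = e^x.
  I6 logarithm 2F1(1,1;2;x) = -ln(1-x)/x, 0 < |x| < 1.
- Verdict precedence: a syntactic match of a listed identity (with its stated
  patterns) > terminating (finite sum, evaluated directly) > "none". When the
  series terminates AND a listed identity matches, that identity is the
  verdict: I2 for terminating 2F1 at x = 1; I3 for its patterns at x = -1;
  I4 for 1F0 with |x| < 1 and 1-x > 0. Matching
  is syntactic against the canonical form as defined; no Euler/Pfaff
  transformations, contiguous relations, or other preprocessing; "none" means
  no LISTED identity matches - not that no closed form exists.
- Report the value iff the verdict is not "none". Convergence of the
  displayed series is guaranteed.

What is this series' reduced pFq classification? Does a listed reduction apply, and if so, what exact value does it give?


This is -7/10 * 2F1(-6, 4; 11; -1) in reduced canonical form. Verdict: Kummer (I3) matches (x = -1; c = 11 equals 1+a-b for upper {-6, 4}: listed pattern). Hence: -21/4.

Structural cue: x = (-1) and the factor k + 2/3 cancels (top and bottom), leaving C = -7/10.
Adjacent-term ratio: r(k) = (-1) * (k-6) (k+4) / [(k+11) (k+1)] - rational; roots negated = parameters, x = (-1), C = -7/10.


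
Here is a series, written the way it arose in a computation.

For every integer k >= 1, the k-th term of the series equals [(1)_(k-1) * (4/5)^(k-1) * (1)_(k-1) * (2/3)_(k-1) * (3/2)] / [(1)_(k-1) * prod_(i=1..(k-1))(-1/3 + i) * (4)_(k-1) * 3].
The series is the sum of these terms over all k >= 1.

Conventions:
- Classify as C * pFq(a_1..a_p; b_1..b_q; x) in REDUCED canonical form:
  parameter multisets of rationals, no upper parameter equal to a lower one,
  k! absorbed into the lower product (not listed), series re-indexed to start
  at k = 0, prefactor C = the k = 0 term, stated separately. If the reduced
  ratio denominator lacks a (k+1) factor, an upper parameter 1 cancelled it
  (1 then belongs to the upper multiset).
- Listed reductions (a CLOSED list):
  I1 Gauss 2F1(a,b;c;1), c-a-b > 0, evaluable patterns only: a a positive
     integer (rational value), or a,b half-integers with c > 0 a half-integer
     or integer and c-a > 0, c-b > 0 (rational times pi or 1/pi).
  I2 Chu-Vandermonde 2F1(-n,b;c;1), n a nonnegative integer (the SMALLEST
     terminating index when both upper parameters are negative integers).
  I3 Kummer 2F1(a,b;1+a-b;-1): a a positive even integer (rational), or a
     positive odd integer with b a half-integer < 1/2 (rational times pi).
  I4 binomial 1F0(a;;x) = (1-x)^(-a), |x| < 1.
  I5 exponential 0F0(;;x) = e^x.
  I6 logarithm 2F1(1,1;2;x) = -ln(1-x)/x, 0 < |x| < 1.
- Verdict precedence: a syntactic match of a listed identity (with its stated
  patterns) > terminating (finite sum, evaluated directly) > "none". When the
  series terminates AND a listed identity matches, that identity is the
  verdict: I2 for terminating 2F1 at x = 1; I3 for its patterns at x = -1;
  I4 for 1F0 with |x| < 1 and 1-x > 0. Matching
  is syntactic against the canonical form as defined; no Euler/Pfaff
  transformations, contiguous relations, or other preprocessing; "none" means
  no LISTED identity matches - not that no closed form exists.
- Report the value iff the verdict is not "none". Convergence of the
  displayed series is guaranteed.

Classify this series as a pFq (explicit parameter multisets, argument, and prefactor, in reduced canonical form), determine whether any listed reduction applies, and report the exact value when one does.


The series (x = 4/5) is 2F1: upper {1, 1}, lower {4}, prefactor 1/2. Verdict: none - this 2F1 at x = 4/5 matches no listed pattern, and upper {1, 1} holds no stopper.

The tell: x = (4/5) and the parameter 2/3 appears in both the upper and lower lists and cancels.
Ratio: r(k) = (4/5) * (k+1) (k+1) / [(k+4) (k+1)] - rational in k, leading ratio (4/5); with t_0 = 1/2, classification follows.


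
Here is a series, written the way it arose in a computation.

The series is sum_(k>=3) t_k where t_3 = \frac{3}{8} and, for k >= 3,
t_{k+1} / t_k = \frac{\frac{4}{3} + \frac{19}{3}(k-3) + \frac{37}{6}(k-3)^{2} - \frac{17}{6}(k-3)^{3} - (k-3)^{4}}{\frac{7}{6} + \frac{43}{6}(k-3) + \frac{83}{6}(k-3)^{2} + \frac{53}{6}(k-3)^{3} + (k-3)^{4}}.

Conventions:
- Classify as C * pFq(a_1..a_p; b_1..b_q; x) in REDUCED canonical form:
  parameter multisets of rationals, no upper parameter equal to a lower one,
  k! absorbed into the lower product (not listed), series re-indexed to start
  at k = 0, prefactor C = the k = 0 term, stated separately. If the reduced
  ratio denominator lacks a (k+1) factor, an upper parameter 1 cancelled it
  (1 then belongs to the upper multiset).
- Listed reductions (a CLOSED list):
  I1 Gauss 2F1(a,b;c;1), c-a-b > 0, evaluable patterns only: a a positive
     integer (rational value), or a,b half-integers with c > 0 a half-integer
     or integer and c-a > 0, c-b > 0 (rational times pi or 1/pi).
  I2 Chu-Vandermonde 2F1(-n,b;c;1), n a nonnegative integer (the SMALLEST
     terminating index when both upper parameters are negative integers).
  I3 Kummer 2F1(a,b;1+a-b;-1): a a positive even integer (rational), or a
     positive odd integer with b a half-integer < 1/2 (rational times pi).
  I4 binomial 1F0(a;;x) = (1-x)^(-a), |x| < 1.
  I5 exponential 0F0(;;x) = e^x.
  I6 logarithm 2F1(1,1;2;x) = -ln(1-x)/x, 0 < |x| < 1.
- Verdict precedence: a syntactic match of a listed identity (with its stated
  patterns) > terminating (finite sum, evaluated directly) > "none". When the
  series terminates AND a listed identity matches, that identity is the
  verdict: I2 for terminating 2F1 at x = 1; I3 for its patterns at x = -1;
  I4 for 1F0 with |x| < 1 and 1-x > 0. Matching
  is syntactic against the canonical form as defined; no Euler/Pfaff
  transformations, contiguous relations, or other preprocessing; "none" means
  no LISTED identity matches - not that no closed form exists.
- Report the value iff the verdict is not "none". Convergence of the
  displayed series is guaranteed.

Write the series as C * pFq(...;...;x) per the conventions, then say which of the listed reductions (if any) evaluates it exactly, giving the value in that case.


Classification (C = \frac{3}{8}): 2F1 with upper {-2, 4}, lower {7}, argument x = -1. Verdict (x = -1): Kummer's theorem (I3) applies (x = -1; c = 7 equals 1+a-b for upper {-2, 4}: listed pattern). Its exact value is \frac{15}{16}.

First insight: from the first term \frac{3}{8}: cancel k + 1/2 from the displayed ratio first; then C = 3/8.
Consecutive-term ratio: r(k) = -1 * (k-2) (k+4) / [(k+7) (k+1)] - rational; roots negated = parameters, x = -1, C = \frac{3}{8}.
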